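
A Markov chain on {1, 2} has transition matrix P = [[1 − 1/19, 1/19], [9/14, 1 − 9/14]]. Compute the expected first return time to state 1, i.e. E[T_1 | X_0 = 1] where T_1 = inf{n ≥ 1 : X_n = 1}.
E[T_1 | X_0 = 1] = 1/π_1 = 185/171

For an irreducible recurrent Markov chain with stationary distribution π, E[T_i | X_0 = i] = 1/π_i (Kac's formula). Here π_1 = (9/14)/(1/19 + 9/14) = (9/14)/(185/266) = 171/185, so E[T_1 | X_0 = 1] = 1/π_1 = (1/19 + 9/14)/(9/14) = (185/266)/(9/14) = 185/171.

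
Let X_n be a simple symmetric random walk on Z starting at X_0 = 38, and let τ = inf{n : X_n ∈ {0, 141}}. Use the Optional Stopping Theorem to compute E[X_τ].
E[X_τ] = 38

X_n is a martingale and τ is a bounded-mean stopping time (indeed τ is finite a.s. with bounded expectation since the walk is in a bounded region). By the OST, E[X_τ] = E[X_0] = 38. Equivalently: E[X_τ] = 141 · P(hit 141 first) + 0 · P(hit 0 first) = 141 · (38/141) = 38.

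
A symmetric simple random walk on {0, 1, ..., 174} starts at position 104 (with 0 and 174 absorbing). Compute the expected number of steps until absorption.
E[τ | X_0 = 104] = 7280

Let v_k = E[τ | X_0 = k]. Boundary: v_0 = v_174 = 0. Recurrence: v_k = 1 + (v_{k-1} + v_{k+1})/2 for 1 ≤ k ≤ 173. The particular solution to v_k − (v_{k-1} + v_{k+1})/2 = 1 is v_k = −k^2. Adding homogeneous solution A + B k and matching boundaries gives v_k = k (174 − k). Substituting k = 104: v_104 = 104 · 70 = 7280.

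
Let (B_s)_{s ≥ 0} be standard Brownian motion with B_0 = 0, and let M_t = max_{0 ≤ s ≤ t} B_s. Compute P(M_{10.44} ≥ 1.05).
P(M_{10.44} ≥ 1.05) = 2·P(B_{10.44} ≥ 1.05) = 2(1 − Φ(1.05/√10.44)) ≈ 0.7452

By the reflection principle for Brownian motion, P(M_t ≥ a) = 2 · P(B_t ≥ a) for a ≥ 0. Since B_t ~ N(0, t), P(B_t ≥ 1.05) = 1 − Φ(1.05/√t) = 1 − Φ(1.05/√10.44) = 1 − Φ(0.3250). So
  P(M_{10.44} ≥ 1.05) = 2(1 − Φ(0.3250)) ≈ 0.7452.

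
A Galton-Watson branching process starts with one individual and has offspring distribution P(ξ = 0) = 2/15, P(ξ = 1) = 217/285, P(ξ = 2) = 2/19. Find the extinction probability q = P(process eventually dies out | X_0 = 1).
q = 1

Mean offspring μ = 0·2/15 + 1·217/285 + 2·2/19 = 277/285 ≤ 1. For μ ≤ 1 with offspring not concentrated at 1, the Galton-Watson process goes extinct almost surely, so q = 1.
(Algebraic check: The pgf is f(s) = 2/15 + 217/285·s + 2/19·s². The extinction probability q is the smallest fixed point of f in [0, 1]. Setting s = f(s):
  2/19·s² + (217/285 − 1)·s + 2/15 = 0
  2/19·s² − (2/15 + 2/19)·s + 2/15 = 0
which factors as (s − 1)·(2/19·s − 2/15) = 0, giving roots s = 1 and s = (2/15)/(2/19) = 19/15. Since 19/15 ≥ 1, the smallest root in [0, 1] is s = 1.)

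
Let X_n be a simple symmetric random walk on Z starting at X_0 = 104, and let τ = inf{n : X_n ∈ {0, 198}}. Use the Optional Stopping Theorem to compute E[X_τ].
E[X_τ] = 104

X_n is a martingale and τ is a bounded-mean stopping time (indeed τ is finite a.s. with bounded expectation since the walk is in a bounded region). By the OST, E[X_τ] = E[X_0] = 104. Equivalently: E[X_τ] = 198 · P(hit 198 first) + 0 · P(hit 0 first) = 198 · (104/198) = 104.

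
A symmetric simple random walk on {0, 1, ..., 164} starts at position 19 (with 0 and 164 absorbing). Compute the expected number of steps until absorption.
E[τ | X_0 = 19] = 2755

Let v_k = E[τ | X_0 = k]. Boundary: v_0 = v_164 = 0. Recurrence: v_k = 1 + (v_{k-1} + v_{k+1})/2 for 1 ≤ k ≤ 163. The particular solution to v_k − (v_{k-1} + v_{k+1})/2 = 1 is v_k = −k^2. Adding homogeneous solution A + B k and matching boundaries gives v_k = k (164 − k). Substituting k = 19: v_19 = 19 · 145 = 2755.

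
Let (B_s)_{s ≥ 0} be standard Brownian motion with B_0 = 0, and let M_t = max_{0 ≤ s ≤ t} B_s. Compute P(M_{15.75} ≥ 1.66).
P(M_{15.75} ≥ 1.66) = 2·P(B_{15.75} ≥ 1.66) = 2(1 − Φ(1.66/√15.75)) ≈ 0.6757

By the reflection principle for Brownian motion, P(M_t ≥ a) = 2 · P(B_t ≥ a) for a ≥ 0. Since B_t ~ N(0, t), P(B_t ≥ 1.66) = 1 − Φ(1.66/√t) = 1 − Φ(1.66/√15.75) = 1 − Φ(0.4183). So
  P(M_{15.75} ≥ 1.66) = 2(1 − Φ(0.4183)) ≈ 0.6757.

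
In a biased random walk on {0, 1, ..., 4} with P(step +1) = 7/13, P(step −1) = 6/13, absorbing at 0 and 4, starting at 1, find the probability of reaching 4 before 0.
P(hit 4 before 0) = (1 − (6/7)^1) / (1 − (6/7)^4) = 343/1105

Let u_k denote P(reach 4 before 0 | start at k). Boundary: u_0 = 0, u_4 = 1. Recurrence: u_k = 7/13·u_{k+1} + 6/13·u_{k-1} for 1 ≤ k ≤ 3. Try u_k = A + B·r^k with r = q/p = (6/13)/(7/13) = 6/7. Substitution satisfies the recurrence; boundary conditions give:
  u_k = (1 − r^k) / (1 − r^N) = (1 − (6/7)^1) / (1 − (6/7)^4) = 343/1105.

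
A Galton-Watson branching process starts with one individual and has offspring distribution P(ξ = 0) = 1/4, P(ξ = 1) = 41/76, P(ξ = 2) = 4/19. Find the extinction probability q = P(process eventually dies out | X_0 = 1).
q = 1

Mean offspring μ = 0·1/4 + 1·41/76 + 2·4/19 = 73/76 ≤ 1. For μ ≤ 1 with offspring not concentrated at 1, the Galton-Watson process goes extinct almost surely, so q = 1.
(Algebraic check: The pgf is f(s) = 1/4 + 41/76·s + 4/19·s². The extinction probability q is the smallest fixed point of f in [0, 1]. Setting s = f(s):
  4/19·s² + (41/76 − 1)·s + 1/4 = 0
  4/19·s² − (1/4 + 4/19)·s + 1/4 = 0
which factors as (s − 1)·(4/19·s − 1/4) = 0, giving roots s = 1 and s = (1/4)/(4/19) = 19/16. Since 19/16 ≥ 1, the smallest root in [0, 1] is s = 1.)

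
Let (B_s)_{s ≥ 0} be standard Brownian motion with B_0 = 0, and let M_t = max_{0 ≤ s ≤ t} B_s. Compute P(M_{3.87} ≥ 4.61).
P(M_{3.87} ≥ 4.61) = 2·P(B_{3.87} ≥ 4.61) = 2(1 − Φ(4.61/√3.87)) ≈ 0.0191

By the reflection principle for Brownian motion, P(M_t ≥ a) = 2 · P(B_t ≥ a) for a ≥ 0. Since B_t ~ N(0, t), P(B_t ≥ 4.61) = 1 − Φ(4.61/√t) = 1 − Φ(4.61/√3.87) = 1 − Φ(2.3434). So
  P(M_{3.87} ≥ 4.61) = 2(1 − Φ(2.3434)) ≈ 0.0191.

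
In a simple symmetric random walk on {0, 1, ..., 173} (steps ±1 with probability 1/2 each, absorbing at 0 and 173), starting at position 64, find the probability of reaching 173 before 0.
P(hit 173 before 0) = 64/173

Let u_k = P(hit 173 before 0 | start at k). Then u_0 = 0, u_173 = 1, and u_k = u_{k-1}/2 + u_{k+1}/2 for 1 ≤ k ≤ 172. This harmonic recurrence is solved by u_k = k/173, giving u_64 = 64/173.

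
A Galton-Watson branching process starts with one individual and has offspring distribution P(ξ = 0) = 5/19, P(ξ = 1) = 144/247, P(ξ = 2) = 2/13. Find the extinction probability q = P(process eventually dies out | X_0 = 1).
q = 1

Mean offspring μ = 0·5/19 + 1·144/247 + 2·2/13 = 220/247 ≤ 1. For μ ≤ 1 with offspring not concentrated at 1, the Galton-Watson process goes extinct almost surely, so q = 1.
(Algebraic check: The pgf is f(s) = 5/19 + 144/247·s + 2/13·s². The extinction probability q is the smallest fixed point of f in [0, 1]. Setting s = f(s):
  2/13·s² + (144/247 − 1)·s + 5/19 = 0
  2/13·s² − (5/19 + 2/13)·s + 5/19 = 0
which factors as (s − 1)·(2/13·s − 5/19) = 0, giving roots s = 1 and s = (5/19)/(2/13) = 65/38. Since 65/38 ≥ 1, the smallest root in [0, 1] is s = 1.)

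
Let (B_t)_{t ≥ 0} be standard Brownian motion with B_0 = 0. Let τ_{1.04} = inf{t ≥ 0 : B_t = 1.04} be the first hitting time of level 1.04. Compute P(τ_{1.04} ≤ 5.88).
P(τ_{1.04} ≤ 5.88) = 2(1 − Φ(1.04/√5.88)) = 2(1 − Φ(0.4289)) ≈ 0.6680

By the reflection principle for standard BM, P(τ_b ≤ t) = 2 · P(B_t ≥ b). Since B_t ~ N(0, t), P(B_t ≥ 1.04) = 1 − Φ(1.04/√t) = 1 − Φ(1.04/√5.88) = 1 − Φ(0.4289) ≈ 0.33400. Doubling: P(τ_{1.04} ≤ 5.88) ≈ 2 · 0.33400 = 0.66800 ≈ 0.6680.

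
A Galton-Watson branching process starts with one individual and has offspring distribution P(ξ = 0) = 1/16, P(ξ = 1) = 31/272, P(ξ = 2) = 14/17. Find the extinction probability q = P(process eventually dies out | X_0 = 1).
q = 17/224

The pgf is f(s) = 1/16 + 31/272·s + 14/17·s². The extinction probability q is the smallest fixed point of f in [0, 1]. Setting s = f(s):
  14/17·s² + (31/272 − 1)·s + 1/16 = 0
  14/17·s² − (1/16 + 14/17)·s + 1/16 = 0
which factors as (s − 1)·(14/17·s − 1/16) = 0, giving roots s = 1 and s = (1/16)/(14/17) = 17/224.
Mean offspring μ = 31/272 + 2·14/17 = 479/272 > 1 (supercritical), so q < 1. The extinction probability is the smaller root: q = (1/16)/(14/17) = 17/224.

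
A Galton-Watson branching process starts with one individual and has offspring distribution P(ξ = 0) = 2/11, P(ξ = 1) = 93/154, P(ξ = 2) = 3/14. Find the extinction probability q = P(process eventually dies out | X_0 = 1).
q = 28/33

The pgf is f(s) = 2/11 + 93/154·s + 3/14·s². The extinction probability q is the smallest fixed point of f in [0, 1]. Setting s = f(s):
  3/14·s² + (93/154 − 1)·s + 2/11 = 0
  3/14·s² − (2/11 + 3/14)·s + 2/11 = 0
which factors as (s − 1)·(3/14·s − 2/11) = 0, giving roots s = 1 and s = (2/11)/(3/14) = 28/33.
Mean offspring μ = 93/154 + 2·3/14 = 159/154 > 1 (supercritical), so q < 1. The extinction probability is the smaller root: q = (2/11)/(3/14) = 28/33.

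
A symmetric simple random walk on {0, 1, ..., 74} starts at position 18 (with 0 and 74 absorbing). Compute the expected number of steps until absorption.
E[τ | X_0 = 18] = 1008

Let v_k = E[τ | X_0 = k]. Boundary: v_0 = v_74 = 0. Recurrence: v_k = 1 + (v_{k-1} + v_{k+1})/2 for 1 ≤ k ≤ 73. The particular solution to v_k − (v_{k-1} + v_{k+1})/2 = 1 is v_k = −k^2. Adding homogeneous solution A + B k and matching boundaries gives v_k = k (74 − k). Substituting k = 18: v_18 = 18 · 56 = 1008.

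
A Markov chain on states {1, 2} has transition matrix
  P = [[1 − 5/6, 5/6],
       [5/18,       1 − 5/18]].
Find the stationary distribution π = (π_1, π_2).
π_1 = 1/4, π_2 = 3/4

Solve πP = π with π_1 + π_2 = 1. From πP = π: π_1 · (1 − 5/6) + π_2 · 5/18 = π_1 ⇒ π_2 · 5/18 = π_1 · 5/6 ⇒ π_2/π_1 = (5/6)/(5/18) = 3. Together with π_1 + π_2 = 1:
  π_1 = (5/18)/(5/6 + 5/18) = (5/18)/(10/9) = 1/4,
  π_2 = (5/6)/(5/6 + 5/18) = (5/6)/(10/9) = 3/4.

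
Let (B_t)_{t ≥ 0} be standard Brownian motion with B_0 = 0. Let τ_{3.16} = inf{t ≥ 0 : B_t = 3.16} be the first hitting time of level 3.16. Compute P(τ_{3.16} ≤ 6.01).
P(τ_{3.16} ≤ 6.01) = 2(1 − Φ(3.16/√6.01)) = 2(1 − Φ(1.2890)) ≈ 0.1974

By the reflection principle for standard BM, P(τ_b ≤ t) = 2 · P(B_t ≥ b). Since B_t ~ N(0, t), P(B_t ≥ 3.16) = 1 − Φ(3.16/√t) = 1 − Φ(3.16/√6.01) = 1 − Φ(1.2890) ≈ 0.09870. Doubling: P(τ_{3.16} ≤ 6.01) ≈ 2 · 0.09870 = 0.19740 ≈ 0.1974.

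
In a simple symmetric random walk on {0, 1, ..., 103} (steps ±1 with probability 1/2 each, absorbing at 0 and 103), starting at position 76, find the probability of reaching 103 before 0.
P(hit 103 before 0) = 76/103

Let u_k = P(hit 103 before 0 | start at k). Then u_0 = 0, u_103 = 1, and u_k = u_{k-1}/2 + u_{k+1}/2 for 1 ≤ k ≤ 102. This harmonic recurrence is solved by u_k = k/103, giving u_76 = 76/103.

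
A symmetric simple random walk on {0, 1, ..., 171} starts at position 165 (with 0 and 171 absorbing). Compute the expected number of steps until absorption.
E[τ | X_0 = 165] = 990

Let v_k = E[τ | X_0 = k]. Boundary: v_0 = v_171 = 0. Recurrence: v_k = 1 + (v_{k-1} + v_{k+1})/2 for 1 ≤ k ≤ 170. The particular solution to v_k − (v_{k-1} + v_{k+1})/2 = 1 is v_k = −k^2. Adding homogeneous solution A + B k and matching boundaries gives v_k = k (171 − k). Substituting k = 165: v_165 = 165 · 6 = 990.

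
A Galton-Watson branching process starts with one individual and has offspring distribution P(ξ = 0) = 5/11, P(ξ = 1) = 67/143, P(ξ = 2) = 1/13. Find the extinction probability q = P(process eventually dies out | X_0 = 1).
q = 1

Mean offspring μ = 0·5/11 + 1·67/143 + 2·1/13 = 89/143 ≤ 1. For μ ≤ 1 with offspring not concentrated at 1, the Galton-Watson process goes extinct almost surely, so q = 1.
(Algebraic check: The pgf is f(s) = 5/11 + 67/143·s + 1/13·s². The extinction probability q is the smallest fixed point of f in [0, 1]. Setting s = f(s):
  1/13·s² + (67/143 − 1)·s + 5/11 = 0
  1/13·s² − (5/11 + 1/13)·s + 5/11 = 0
which factors as (s − 1)·(1/13·s − 5/11) = 0, giving roots s = 1 and s = (5/11)/(1/13) = 65/11. Since 65/11 ≥ 1, the smallest root in [0, 1] is s = 1.)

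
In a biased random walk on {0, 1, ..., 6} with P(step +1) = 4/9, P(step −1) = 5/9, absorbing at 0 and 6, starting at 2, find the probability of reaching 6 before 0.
P(hit 6 before 0) = (1 − (5/4)^2) / (1 − (5/4)^6) = 256/1281

Let u_k denote P(reach 6 before 0 | start at k). Boundary: u_0 = 0, u_6 = 1. Recurrence: u_k = 4/9·u_{k+1} + 5/9·u_{k-1} for 1 ≤ k ≤ 5. Try u_k = A + B·r^k with r = q/p = (5/9)/(4/9) = 5/4. Substitution satisfies the recurrence; boundary conditions give:
  u_k = (1 − r^k) / (1 − r^N) = (1 − (5/4)^2) / (1 − (5/4)^6) = 256/1281.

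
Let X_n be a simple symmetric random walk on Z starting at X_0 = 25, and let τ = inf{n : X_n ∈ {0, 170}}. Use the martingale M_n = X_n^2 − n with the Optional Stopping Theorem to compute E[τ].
E[τ] = 3625

M_n = X_n^2 − n is a martingale (since E[X_{n+1}^2 | F_n] = X_n^2 + 1). By OST (τ has finite mean in a bounded region), E[M_τ] = E[M_0] = X_0^2 − 0 = 25^2 = 625. Also E[M_τ] = E[X_τ^2] − E[τ]. The walk exits at 0 or 170, with P(hit 170 first) = 25/170, so E[X_τ^2] = 170^2 · 25/170 + 0 = 4250. Thus E[τ] = E[X_τ^2] − E[M_τ] = 4250 − 625 = 3625 = 25(170 − 25) = 3625.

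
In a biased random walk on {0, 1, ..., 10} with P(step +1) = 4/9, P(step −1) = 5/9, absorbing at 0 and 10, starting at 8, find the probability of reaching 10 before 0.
P(hit 10 before 0) = (1 − (5/4)^8) / (1 − (5/4)^10) = 577936/968561

Let u_k denote P(reach 10 before 0 | start at k). Boundary: u_0 = 0, u_10 = 1. Recurrence: u_k = 4/9·u_{k+1} + 5/9·u_{k-1} for 1 ≤ k ≤ 9. Try u_k = A + B·r^k with r = q/p = (5/9)/(4/9) = 5/4. Substitution satisfies the recurrence; boundary conditions give:
  u_k = (1 − r^k) / (1 − r^N) = (1 − (5/4)^8) / (1 − (5/4)^10) = 577936/968561.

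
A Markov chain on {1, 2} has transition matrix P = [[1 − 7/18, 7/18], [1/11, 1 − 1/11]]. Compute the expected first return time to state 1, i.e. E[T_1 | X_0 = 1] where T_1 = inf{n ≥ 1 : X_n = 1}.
E[T_1 | X_0 = 1] = 1/π_1 = 95/18

For an irreducible recurrent Markov chain with stationary distribution π, E[T_i | X_0 = i] = 1/π_i (Kac's formula). Here π_1 = (1/11)/(7/18 + 1/11) = (1/11)/(95/198) = 18/95, so E[T_1 | X_0 = 1] = 1/π_1 = (7/18 + 1/11)/(1/11) = (95/198)/(1/11) = 95/18.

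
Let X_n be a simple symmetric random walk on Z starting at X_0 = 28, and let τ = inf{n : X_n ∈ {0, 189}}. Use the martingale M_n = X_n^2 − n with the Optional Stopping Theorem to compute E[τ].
E[τ] = 4508

M_n = X_n^2 − n is a martingale (since E[X_{n+1}^2 | F_n] = X_n^2 + 1). By OST (τ has finite mean in a bounded region), E[M_τ] = E[M_0] = X_0^2 − 0 = 28^2 = 784. Also E[M_τ] = E[X_τ^2] − E[τ]. The walk exits at 0 or 189, with P(hit 189 first) = 28/189, so E[X_τ^2] = 189^2 · 28/189 + 0 = 5292. Thus E[τ] = E[X_τ^2] − E[M_τ] = 5292 − 784 = 4508 = 28(189 − 28) = 4508.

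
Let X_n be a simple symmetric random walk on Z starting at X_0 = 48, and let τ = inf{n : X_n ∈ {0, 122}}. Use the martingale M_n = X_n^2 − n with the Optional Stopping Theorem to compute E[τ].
E[τ] = 3552

M_n = X_n^2 − n is a martingale (since E[X_{n+1}^2 | F_n] = X_n^2 + 1). By OST (τ has finite mean in a bounded region), E[M_τ] = E[M_0] = X_0^2 − 0 = 48^2 = 2304. Also E[M_τ] = E[X_τ^2] − E[τ]. The walk exits at 0 or 122, with P(hit 122 first) = 48/122, so E[X_τ^2] = 122^2 · 48/122 + 0 = 5856. Thus E[τ] = E[X_τ^2] − E[M_τ] = 5856 − 2304 = 3552 = 48(122 − 48) = 3552.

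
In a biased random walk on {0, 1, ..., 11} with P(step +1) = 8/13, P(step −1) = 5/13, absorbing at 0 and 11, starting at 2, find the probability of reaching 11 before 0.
P(hit 11 before 0) = (1 − (5/8)^2) / (1 − (5/8)^11) = 1744830464/2847035489

Let u_k denote P(reach 11 before 0 | start at k). Boundary: u_0 = 0, u_11 = 1. Recurrence: u_k = 8/13·u_{k+1} + 5/13·u_{k-1} for 1 ≤ k ≤ 10. Try u_k = A + B·r^k with r = q/p = (5/13)/(8/13) = 5/8. Substitution satisfies the recurrence; boundary conditions give:
  u_k = (1 − r^k) / (1 − r^N) = (1 − (5/8)^2) / (1 − (5/8)^11) = 1744830464/2847035489.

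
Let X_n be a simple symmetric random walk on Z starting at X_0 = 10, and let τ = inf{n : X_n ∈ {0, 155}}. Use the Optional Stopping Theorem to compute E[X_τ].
E[X_τ] = 10

X_n is a martingale and τ is a bounded-mean stopping time (indeed τ is finite a.s. with bounded expectation since the walk is in a bounded region). By the OST, E[X_τ] = E[X_0] = 10. Equivalently: E[X_τ] = 155 · P(hit 155 first) + 0 · P(hit 0 first) = 155 · (10/155) = 10.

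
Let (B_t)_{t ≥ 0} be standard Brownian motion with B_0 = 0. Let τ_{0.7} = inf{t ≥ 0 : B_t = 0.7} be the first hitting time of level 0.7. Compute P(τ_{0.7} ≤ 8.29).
P(τ_{0.7} ≤ 8.29) = 2(1 − Φ(0.7/√8.29)) = 2(1 − Φ(0.2431)) ≈ 0.8079

By the reflection principle for standard BM, P(τ_b ≤ t) = 2 · P(B_t ≥ b). Since B_t ~ N(0, t), P(B_t ≥ 0.7) = 1 − Φ(0.7/√t) = 1 − Φ(0.7/√8.29) = 1 − Φ(0.2431) ≈ 0.40396. Doubling: P(τ_{0.7} ≤ 8.29) ≈ 2 · 0.40396 = 0.80792 ≈ 0.8079.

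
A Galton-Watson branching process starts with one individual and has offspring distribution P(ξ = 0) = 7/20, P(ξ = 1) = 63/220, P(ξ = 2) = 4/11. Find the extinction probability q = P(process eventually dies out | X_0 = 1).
q = 77/80

The pgf is f(s) = 7/20 + 63/220·s + 4/11·s². The extinction probability q is the smallest fixed point of f in [0, 1]. Setting s = f(s):
  4/11·s² + (63/220 − 1)·s + 7/20 = 0
  4/11·s² − (7/20 + 4/11)·s + 7/20 = 0
which factors as (s − 1)·(4/11·s − 7/20) = 0, giving roots s = 1 and s = (7/20)/(4/11) = 77/80.
Mean offspring μ = 63/220 + 2·4/11 = 223/220 > 1 (supercritical), so q < 1. The extinction probability is the smaller root: q = (7/20)/(4/11) = 77/80.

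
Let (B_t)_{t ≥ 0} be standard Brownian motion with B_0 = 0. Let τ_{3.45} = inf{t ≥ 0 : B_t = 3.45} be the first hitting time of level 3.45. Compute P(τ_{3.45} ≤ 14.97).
P(τ_{3.45} ≤ 14.97) = 2(1 − Φ(3.45/√14.97)) = 2(1 − Φ(0.8917)) ≈ 0.3726

By the reflection principle for standard BM, P(τ_b ≤ t) = 2 · P(B_t ≥ b). Since B_t ~ N(0, t), P(B_t ≥ 3.45) = 1 − Φ(3.45/√t) = 1 − Φ(3.45/√14.97) = 1 − Φ(0.8917) ≈ 0.18628. Doubling: P(τ_{3.45} ≤ 14.97) ≈ 2 · 0.18628 = 0.37256 ≈ 0.3726.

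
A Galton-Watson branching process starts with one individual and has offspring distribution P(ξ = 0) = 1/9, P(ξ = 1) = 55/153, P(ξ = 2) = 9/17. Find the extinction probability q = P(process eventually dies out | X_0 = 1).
q = 17/81

The pgf is f(s) = 1/9 + 55/153·s + 9/17·s². The extinction probability q is the smallest fixed point of f in [0, 1]. Setting s = f(s):
  9/17·s² + (55/153 − 1)·s + 1/9 = 0
  9/17·s² − (1/9 + 9/17)·s + 1/9 = 0
which factors as (s − 1)·(9/17·s − 1/9) = 0, giving roots s = 1 and s = (1/9)/(9/17) = 17/81.
Mean offspring μ = 55/153 + 2·9/17 = 217/153 > 1 (supercritical), so q < 1. The extinction probability is the smaller root: q = (1/9)/(9/17) = 17/81.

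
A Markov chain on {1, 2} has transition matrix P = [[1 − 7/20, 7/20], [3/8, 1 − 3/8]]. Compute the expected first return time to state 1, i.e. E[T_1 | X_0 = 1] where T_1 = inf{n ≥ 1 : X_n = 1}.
E[T_1 | X_0 = 1] = 1/π_1 = 29/15

For an irreducible recurrent Markov chain with stationary distribution π, E[T_i | X_0 = i] = 1/π_i (Kac's formula). Here π_1 = (3/8)/(7/20 + 3/8) = (3/8)/(29/40) = 15/29, so E[T_1 | X_0 = 1] = 1/π_1 = (7/20 + 3/8)/(3/8) = (29/40)/(3/8) = 29/15.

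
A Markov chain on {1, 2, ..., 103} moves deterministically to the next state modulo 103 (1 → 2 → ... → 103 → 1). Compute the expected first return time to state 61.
E[T_61 | X_0 = 61] = 103

The chain cycles deterministically, so starting at state 61 it returns in exactly 103 steps. Equivalently, the stationary distribution is uniform π_j = 1/103 for every state j, so by Kac's formula E[T_61] = 1/π_61 = 103.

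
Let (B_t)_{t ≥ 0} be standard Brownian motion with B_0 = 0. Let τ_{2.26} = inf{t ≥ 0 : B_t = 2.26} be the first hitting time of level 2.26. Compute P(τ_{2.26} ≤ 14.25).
P(τ_{2.26} ≤ 14.25) = 2(1 − Φ(2.26/√14.25)) = 2(1 − Φ(0.5987)) ≈ 0.5494

By the reflection principle for standard BM, P(τ_b ≤ t) = 2 · P(B_t ≥ b). Since B_t ~ N(0, t), P(B_t ≥ 2.26) = 1 − Φ(2.26/√t) = 1 − Φ(2.26/√14.25) = 1 − Φ(0.5987) ≈ 0.27469. Doubling: P(τ_{2.26} ≤ 14.25) ≈ 2 · 0.27469 = 0.54938 ≈ 0.5494.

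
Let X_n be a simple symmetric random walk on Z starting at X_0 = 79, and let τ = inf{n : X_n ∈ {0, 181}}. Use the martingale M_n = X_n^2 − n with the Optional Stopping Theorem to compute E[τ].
E[τ] = 8058

M_n = X_n^2 − n is a martingale (since E[X_{n+1}^2 | F_n] = X_n^2 + 1). By OST (τ has finite mean in a bounded region), E[M_τ] = E[M_0] = X_0^2 − 0 = 79^2 = 6241. Also E[M_τ] = E[X_τ^2] − E[τ]. The walk exits at 0 or 181, with P(hit 181 first) = 79/181, so E[X_τ^2] = 181^2 · 79/181 + 0 = 14299. Thus E[τ] = E[X_τ^2] − E[M_τ] = 14299 − 6241 = 8058 = 79(181 − 79) = 8058.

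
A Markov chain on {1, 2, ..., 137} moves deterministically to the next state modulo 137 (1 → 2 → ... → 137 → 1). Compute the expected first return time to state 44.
E[T_44 | X_0 = 44] = 137

The chain cycles deterministically, so starting at state 44 it returns in exactly 137 steps. Equivalently, the stationary distribution is uniform π_j = 1/137 for every state j, so by Kac's formula E[T_44] = 1/π_44 = 137.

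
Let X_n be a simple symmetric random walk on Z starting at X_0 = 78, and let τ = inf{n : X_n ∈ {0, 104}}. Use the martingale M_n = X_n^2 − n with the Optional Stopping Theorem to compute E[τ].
E[τ] = 2028

M_n = X_n^2 − n is a martingale (since E[X_{n+1}^2 | F_n] = X_n^2 + 1). By OST (τ has finite mean in a bounded region), E[M_τ] = E[M_0] = X_0^2 − 0 = 78^2 = 6084. Also E[M_τ] = E[X_τ^2] − E[τ]. The walk exits at 0 or 104, with P(hit 104 first) = 78/104, so E[X_τ^2] = 104^2 · 78/104 + 0 = 8112. Thus E[τ] = E[X_τ^2] − E[M_τ] = 8112 − 6084 = 2028 = 78(104 − 78) = 2028.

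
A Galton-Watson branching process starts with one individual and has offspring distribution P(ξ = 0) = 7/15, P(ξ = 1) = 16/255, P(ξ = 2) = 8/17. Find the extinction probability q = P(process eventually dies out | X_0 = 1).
q = 119/120

The pgf is f(s) = 7/15 + 16/255·s + 8/17·s². The extinction probability q is the smallest fixed point of f in [0, 1]. Setting s = f(s):
  8/17·s² + (16/255 − 1)·s + 7/15 = 0
  8/17·s² − (7/15 + 8/17)·s + 7/15 = 0
which factors as (s − 1)·(8/17·s − 7/15) = 0, giving roots s = 1 and s = (7/15)/(8/17) = 119/120.
Mean offspring μ = 16/255 + 2·8/17 = 256/255 > 1 (supercritical), so q < 1. The extinction probability is the smaller root: q = (7/15)/(8/17) = 119/120.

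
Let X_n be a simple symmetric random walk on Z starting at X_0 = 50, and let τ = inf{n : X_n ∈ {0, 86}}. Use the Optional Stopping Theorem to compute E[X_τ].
E[X_τ] = 50

X_n is a martingale and τ is a bounded-mean stopping time (indeed τ is finite a.s. with bounded expectation since the walk is in a bounded region). By the OST, E[X_τ] = E[X_0] = 50. Equivalently: E[X_τ] = 86 · P(hit 86 first) + 0 · P(hit 0 first) = 86 · (50/86) = 50.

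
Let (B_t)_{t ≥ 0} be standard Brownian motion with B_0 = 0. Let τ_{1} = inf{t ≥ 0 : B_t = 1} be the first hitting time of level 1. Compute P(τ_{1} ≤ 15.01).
P(τ_{1} ≤ 15.01) = 2(1 − Φ(1/√15.01)) = 2(1 − Φ(0.2581)) ≈ 0.7963

By the reflection principle for standard BM, P(τ_b ≤ t) = 2 · P(B_t ≥ b). Since B_t ~ N(0, t), P(B_t ≥ 1) = 1 − Φ(1/√t) = 1 − Φ(1/√15.01) = 1 − Φ(0.2581) ≈ 0.39816. Doubling: P(τ_{1} ≤ 15.01) ≈ 2 · 0.39816 = 0.79632 ≈ 0.7963.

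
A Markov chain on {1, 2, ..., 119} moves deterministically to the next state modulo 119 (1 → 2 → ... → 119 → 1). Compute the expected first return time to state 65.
E[T_65 | X_0 = 65] = 119

The chain cycles deterministically, so starting at state 65 it returns in exactly 119 steps. Equivalently, the stationary distribution is uniform π_j = 1/119 for every state j, so by Kac's formula E[T_65] = 1/π_65 = 119.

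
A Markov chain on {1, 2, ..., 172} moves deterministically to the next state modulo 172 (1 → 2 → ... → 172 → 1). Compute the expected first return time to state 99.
E[T_99 | X_0 = 99] = 172

The chain cycles deterministically, so starting at state 99 it returns in exactly 172 steps. Equivalently, the stationary distribution is uniform π_j = 1/172 for every state j, so by Kac's formula E[T_99] = 1/π_99 = 172.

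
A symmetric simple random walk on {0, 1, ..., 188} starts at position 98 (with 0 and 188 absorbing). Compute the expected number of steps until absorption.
E[τ | X_0 = 98] = 8820

Let v_k = E[τ | X_0 = k]. Boundary: v_0 = v_188 = 0. Recurrence: v_k = 1 + (v_{k-1} + v_{k+1})/2 for 1 ≤ k ≤ 187. The particular solution to v_k − (v_{k-1} + v_{k+1})/2 = 1 is v_k = −k^2. Adding homogeneous solution A + B k and matching boundaries gives v_k = k (188 − k). Substituting k = 98: v_98 = 98 · 90 = 8820.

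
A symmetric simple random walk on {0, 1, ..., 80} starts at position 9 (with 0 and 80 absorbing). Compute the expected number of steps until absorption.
E[τ | X_0 = 9] = 639

Let v_k = E[τ | X_0 = k]. Boundary: v_0 = v_80 = 0. Recurrence: v_k = 1 + (v_{k-1} + v_{k+1})/2 for 1 ≤ k ≤ 79. The particular solution to v_k − (v_{k-1} + v_{k+1})/2 = 1 is v_k = −k^2. Adding homogeneous solution A + B k and matching boundaries gives v_k = k (80 − k). Substituting k = 9: v_9 = 9 · 71 = 639.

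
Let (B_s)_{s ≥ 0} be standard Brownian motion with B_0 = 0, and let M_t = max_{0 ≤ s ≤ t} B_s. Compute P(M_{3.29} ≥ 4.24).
P(M_{3.29} ≥ 4.24) = 2·P(B_{3.29} ≥ 4.24) = 2(1 − Φ(4.24/√3.29)) ≈ 0.0194

By the reflection principle for Brownian motion, P(M_t ≥ a) = 2 · P(B_t ≥ a) for a ≥ 0. Since B_t ~ N(0, t), P(B_t ≥ 4.24) = 1 − Φ(4.24/√t) = 1 − Φ(4.24/√3.29) = 1 − Φ(2.3376). So
  P(M_{3.29} ≥ 4.24) = 2(1 − Φ(2.3376)) ≈ 0.0194.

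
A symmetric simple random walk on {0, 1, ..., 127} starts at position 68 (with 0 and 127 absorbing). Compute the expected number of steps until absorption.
E[τ | X_0 = 68] = 4012

Let v_k = E[τ | X_0 = k]. Boundary: v_0 = v_127 = 0. Recurrence: v_k = 1 + (v_{k-1} + v_{k+1})/2 for 1 ≤ k ≤ 126. The particular solution to v_k − (v_{k-1} + v_{k+1})/2 = 1 is v_k = −k^2. Adding homogeneous solution A + B k and matching boundaries gives v_k = k (127 − k). Substituting k = 68: v_68 = 68 · 59 = 4012.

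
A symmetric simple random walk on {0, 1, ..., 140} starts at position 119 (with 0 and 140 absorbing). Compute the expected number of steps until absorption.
E[τ | X_0 = 119] = 2499

Let v_k = E[τ | X_0 = k]. Boundary: v_0 = v_140 = 0. Recurrence: v_k = 1 + (v_{k-1} + v_{k+1})/2 for 1 ≤ k ≤ 139. The particular solution to v_k − (v_{k-1} + v_{k+1})/2 = 1 is v_k = −k^2. Adding homogeneous solution A + B k and matching boundaries gives v_k = k (140 − k). Substituting k = 119: v_119 = 119 · 21 = 2499.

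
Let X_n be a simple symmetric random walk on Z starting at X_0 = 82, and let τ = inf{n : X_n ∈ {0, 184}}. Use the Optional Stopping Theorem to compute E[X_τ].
E[X_τ] = 82

X_n is a martingale and τ is a bounded-mean stopping time (indeed τ is finite a.s. with bounded expectation since the walk is in a bounded region). By the OST, E[X_τ] = E[X_0] = 82. Equivalently: E[X_τ] = 184 · P(hit 184 first) + 0 · P(hit 0 first) = 184 · (82/184) = 82.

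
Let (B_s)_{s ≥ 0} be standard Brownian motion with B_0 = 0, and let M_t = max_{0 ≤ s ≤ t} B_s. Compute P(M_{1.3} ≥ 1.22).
P(M_{1.3} ≥ 1.22) = 2·P(B_{1.3} ≥ 1.22) = 2(1 − Φ(1.22/√1.3)) ≈ 0.2846

By the reflection principle for Brownian motion, P(M_t ≥ a) = 2 · P(B_t ≥ a) for a ≥ 0. Since B_t ~ N(0, t), P(B_t ≥ 1.22) = 1 − Φ(1.22/√t) = 1 − Φ(1.22/√1.3) = 1 − Φ(1.0700). So
  P(M_{1.3} ≥ 1.22) = 2(1 − Φ(1.0700)) ≈ 0.2846.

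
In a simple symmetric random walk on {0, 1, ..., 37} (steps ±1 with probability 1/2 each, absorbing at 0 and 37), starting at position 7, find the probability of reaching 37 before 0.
P(hit 37 before 0) = 7/37

Let u_k = P(hit 37 before 0 | start at k). Then u_0 = 0, u_37 = 1, and u_k = u_{k-1}/2 + u_{k+1}/2 for 1 ≤ k ≤ 36. This harmonic recurrence is solved by u_k = k/37, giving u_7 = 7/37.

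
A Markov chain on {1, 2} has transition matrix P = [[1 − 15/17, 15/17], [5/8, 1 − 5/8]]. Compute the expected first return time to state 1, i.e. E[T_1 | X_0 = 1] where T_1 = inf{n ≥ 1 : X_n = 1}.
E[T_1 | X_0 = 1] = 1/π_1 = 41/17

For an irreducible recurrent Markov chain with stationary distribution π, E[T_i | X_0 = i] = 1/π_i (Kac's formula). Here π_1 = (5/8)/(15/17 + 5/8) = (5/8)/(205/136) = 17/41, so E[T_1 | X_0 = 1] = 1/π_1 = (15/17 + 5/8)/(5/8) = (205/136)/(5/8) = 41/17.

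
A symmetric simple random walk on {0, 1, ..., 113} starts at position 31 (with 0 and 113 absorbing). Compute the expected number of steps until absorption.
E[τ | X_0 = 31] = 2542

Let v_k = E[τ | X_0 = k]. Boundary: v_0 = v_113 = 0. Recurrence: v_k = 1 + (v_{k-1} + v_{k+1})/2 for 1 ≤ k ≤ 112. The particular solution to v_k − (v_{k-1} + v_{k+1})/2 = 1 is v_k = −k^2. Adding homogeneous solution A + B k and matching boundaries gives v_k = k (113 − k). Substituting k = 31: v_31 = 31 · 82 = 2542.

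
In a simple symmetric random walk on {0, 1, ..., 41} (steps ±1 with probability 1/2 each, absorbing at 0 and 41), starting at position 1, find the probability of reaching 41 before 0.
P(hit 41 before 0) = 1/41

Let u_k = P(hit 41 before 0 | start at k). Then u_0 = 0, u_41 = 1, and u_k = u_{k-1}/2 + u_{k+1}/2 for 1 ≤ k ≤ 40. This harmonic recurrence is solved by u_k = k/41, giving u_1 = 1/41.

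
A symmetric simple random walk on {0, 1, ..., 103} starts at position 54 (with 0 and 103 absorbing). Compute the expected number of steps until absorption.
E[τ | X_0 = 54] = 2646

Let v_k = E[τ | X_0 = k]. Boundary: v_0 = v_103 = 0. Recurrence: v_k = 1 + (v_{k-1} + v_{k+1})/2 for 1 ≤ k ≤ 102. The particular solution to v_k − (v_{k-1} + v_{k+1})/2 = 1 is v_k = −k^2. Adding homogeneous solution A + B k and matching boundaries gives v_k = k (103 − k). Substituting k = 54: v_54 = 54 · 49 = 2646.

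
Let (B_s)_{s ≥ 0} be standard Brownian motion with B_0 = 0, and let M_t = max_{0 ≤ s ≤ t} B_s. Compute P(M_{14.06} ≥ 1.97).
P(M_{14.06} ≥ 1.97) = 2·P(B_{14.06} ≥ 1.97) = 2(1 − Φ(1.97/√14.06)) ≈ 0.5993

By the reflection principle for Brownian motion, P(M_t ≥ a) = 2 · P(B_t ≥ a) for a ≥ 0. Since B_t ~ N(0, t), P(B_t ≥ 1.97) = 1 − Φ(1.97/√t) = 1 − Φ(1.97/√14.06) = 1 − Φ(0.5254). So
  P(M_{14.06} ≥ 1.97) = 2(1 − Φ(0.5254)) ≈ 0.5993.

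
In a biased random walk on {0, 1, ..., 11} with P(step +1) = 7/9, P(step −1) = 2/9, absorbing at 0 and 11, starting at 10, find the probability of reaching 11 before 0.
P(hit 11 before 0) = (1 − (2/7)^10) / (1 − (2/7)^11) = 395463915/395464939

Let u_k denote P(reach 11 before 0 | start at k). Boundary: u_0 = 0, u_11 = 1. Recurrence: u_k = 7/9·u_{k+1} + 2/9·u_{k-1} for 1 ≤ k ≤ 10. Try u_k = A + B·r^k with r = q/p = (2/9)/(7/9) = 2/7. Substitution satisfies the recurrence; boundary conditions give:
  u_k = (1 − r^k) / (1 − r^N) = (1 − (2/7)^10) / (1 − (2/7)^11) = 395463915/395464939.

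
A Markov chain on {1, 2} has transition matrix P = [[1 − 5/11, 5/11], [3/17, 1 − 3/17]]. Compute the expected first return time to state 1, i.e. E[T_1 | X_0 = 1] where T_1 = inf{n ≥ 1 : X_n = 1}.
E[T_1 | X_0 = 1] = 1/π_1 = 118/33

For an irreducible recurrent Markov chain with stationary distribution π, E[T_i | X_0 = i] = 1/π_i (Kac's formula). Here π_1 = (3/17)/(5/11 + 3/17) = (3/17)/(118/187) = 33/118, so E[T_1 | X_0 = 1] = 1/π_1 = (5/11 + 3/17)/(3/17) = (118/187)/(3/17) = 118/33.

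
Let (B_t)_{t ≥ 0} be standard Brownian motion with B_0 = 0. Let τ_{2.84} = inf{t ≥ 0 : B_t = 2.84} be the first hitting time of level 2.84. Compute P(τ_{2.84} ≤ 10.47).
P(τ_{2.84} ≤ 10.47) = 2(1 − Φ(2.84/√10.47)) = 2(1 − Φ(0.8777)) ≈ 0.3801

By the reflection principle for standard BM, P(τ_b ≤ t) = 2 · P(B_t ≥ b). Since B_t ~ N(0, t), P(B_t ≥ 2.84) = 1 − Φ(2.84/√t) = 1 − Φ(2.84/√10.47) = 1 − Φ(0.8777) ≈ 0.19005. Doubling: P(τ_{2.84} ≤ 10.47) ≈ 2 · 0.19005 = 0.38010 ≈ 0.3801.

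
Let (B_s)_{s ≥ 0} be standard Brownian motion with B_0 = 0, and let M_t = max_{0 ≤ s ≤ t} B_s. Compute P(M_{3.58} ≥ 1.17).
P(M_{3.58} ≥ 1.17) = 2·P(B_{3.58} ≥ 1.17) = 2(1 − Φ(1.17/√3.58)) ≈ 0.5363

By the reflection principle for Brownian motion, P(M_t ≥ a) = 2 · P(B_t ≥ a) for a ≥ 0. Since B_t ~ N(0, t), P(B_t ≥ 1.17) = 1 − Φ(1.17/√t) = 1 − Φ(1.17/√3.58) = 1 − Φ(0.6184). So
  P(M_{3.58} ≥ 1.17) = 2(1 − Φ(0.6184)) ≈ 0.5363.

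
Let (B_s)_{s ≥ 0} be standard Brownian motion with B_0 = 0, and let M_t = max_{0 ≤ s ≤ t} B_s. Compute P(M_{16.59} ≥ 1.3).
P(M_{16.59} ≥ 1.3) = 2·P(B_{16.59} ≥ 1.3) = 2(1 − Φ(1.3/√16.59)) ≈ 0.7496

By the reflection principle for Brownian motion, P(M_t ≥ a) = 2 · P(B_t ≥ a) for a ≥ 0. Since B_t ~ N(0, t), P(B_t ≥ 1.3) = 1 − Φ(1.3/√t) = 1 − Φ(1.3/√16.59) = 1 − Φ(0.3192). So
  P(M_{16.59} ≥ 1.3) = 2(1 − Φ(0.3192)) ≈ 0.7496.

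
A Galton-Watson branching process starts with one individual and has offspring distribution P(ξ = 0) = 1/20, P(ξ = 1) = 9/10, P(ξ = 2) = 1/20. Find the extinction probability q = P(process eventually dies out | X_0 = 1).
q = 1

Mean offspring μ = 0·1/20 + 1·9/10 + 2·1/20 = 1 ≤ 1. For μ ≤ 1 with offspring not concentrated at 1, the Galton-Watson process goes extinct almost surely, so q = 1.
(Algebraic check: The pgf is f(s) = 1/20 + 9/10·s + 1/20·s². The extinction probability q is the smallest fixed point of f in [0, 1]. Setting s = f(s):
  1/20·s² + (9/10 − 1)·s + 1/20 = 0
  1/20·s² − (1/20 + 1/20)·s + 1/20 = 0
which factors as (s − 1)·(1/20·s − 1/20) = 0, giving roots s = 1 and s = (1/20)/(1/20) = 1. Since 1 ≥ 1, the smallest root in [0, 1] is s = 1.)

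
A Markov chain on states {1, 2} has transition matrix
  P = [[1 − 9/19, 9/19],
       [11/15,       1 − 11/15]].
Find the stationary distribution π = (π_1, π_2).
π_1 = 209/344, π_2 = 135/344

Solve πP = π with π_1 + π_2 = 1. From πP = π: π_1 · (1 − 9/19) + π_2 · 11/15 = π_1 ⇒ π_2 · 11/15 = π_1 · 9/19 ⇒ π_2/π_1 = (9/19)/(11/15) = 135/209. Together with π_1 + π_2 = 1:
  π_1 = (11/15)/(9/19 + 11/15) = (11/15)/(344/285) = 209/344,
  π_2 = (9/19)/(9/19 + 11/15) = (9/19)/(344/285) = 135/344.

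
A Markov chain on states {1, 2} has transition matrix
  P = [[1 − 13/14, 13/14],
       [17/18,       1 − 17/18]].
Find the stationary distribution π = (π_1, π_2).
π_1 = 119/236, π_2 = 117/236

Solve πP = π with π_1 + π_2 = 1. From πP = π: π_1 · (1 − 13/14) + π_2 · 17/18 = π_1 ⇒ π_2 · 17/18 = π_1 · 13/14 ⇒ π_2/π_1 = (13/14)/(17/18) = 117/119. Together with π_1 + π_2 = 1:
  π_1 = (17/18)/(13/14 + 17/18) = (17/18)/(118/63) = 119/236,
  π_2 = (13/14)/(13/14 + 17/18) = (13/14)/(118/63) = 117/236.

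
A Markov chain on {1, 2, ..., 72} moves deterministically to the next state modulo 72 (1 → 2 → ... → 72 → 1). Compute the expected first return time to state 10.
E[T_10 | X_0 = 10] = 72

The chain cycles deterministically, so starting at state 10 it returns in exactly 72 steps. Equivalently, the stationary distribution is uniform π_j = 1/72 for every state j, so by Kac's formula E[T_10] = 1/π_10 = 72.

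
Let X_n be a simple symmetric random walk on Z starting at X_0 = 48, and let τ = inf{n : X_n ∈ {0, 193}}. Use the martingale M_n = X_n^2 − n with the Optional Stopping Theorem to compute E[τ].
E[τ] = 6960

M_n = X_n^2 − n is a martingale (since E[X_{n+1}^2 | F_n] = X_n^2 + 1). By OST (τ has finite mean in a bounded region), E[M_τ] = E[M_0] = X_0^2 − 0 = 48^2 = 2304. Also E[M_τ] = E[X_τ^2] − E[τ]. The walk exits at 0 or 193, with P(hit 193 first) = 48/193, so E[X_τ^2] = 193^2 · 48/193 + 0 = 9264. Thus E[τ] = E[X_τ^2] − E[M_τ] = 9264 − 2304 = 6960 = 48(193 − 48) = 6960.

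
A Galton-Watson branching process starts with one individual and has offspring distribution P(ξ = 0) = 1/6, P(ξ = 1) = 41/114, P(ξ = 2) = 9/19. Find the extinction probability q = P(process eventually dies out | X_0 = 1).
q = 19/54

The pgf is f(s) = 1/6 + 41/114·s + 9/19·s². The extinction probability q is the smallest fixed point of f in [0, 1]. Setting s = f(s):
  9/19·s² + (41/114 − 1)·s + 1/6 = 0
  9/19·s² − (1/6 + 9/19)·s + 1/6 = 0
which factors as (s − 1)·(9/19·s − 1/6) = 0, giving roots s = 1 and s = (1/6)/(9/19) = 19/54.
Mean offspring μ = 41/114 + 2·9/19 = 149/114 > 1 (supercritical), so q < 1. The extinction probability is the smaller root: q = (1/6)/(9/19) = 19/54.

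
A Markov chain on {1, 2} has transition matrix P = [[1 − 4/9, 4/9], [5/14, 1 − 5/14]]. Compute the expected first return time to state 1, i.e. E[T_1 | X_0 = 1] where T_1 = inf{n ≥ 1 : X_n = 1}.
E[T_1 | X_0 = 1] = 1/π_1 = 101/45

For an irreducible recurrent Markov chain with stationary distribution π, E[T_i | X_0 = i] = 1/π_i (Kac's formula). Here π_1 = (5/14)/(4/9 + 5/14) = (5/14)/(101/126) = 45/101, so E[T_1 | X_0 = 1] = 1/π_1 = (4/9 + 5/14)/(5/14) = (101/126)/(5/14) = 101/45.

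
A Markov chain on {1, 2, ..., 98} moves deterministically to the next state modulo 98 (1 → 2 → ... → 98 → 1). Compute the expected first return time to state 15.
E[T_15 | X_0 = 15] = 98

The chain cycles deterministically, so starting at state 15 it returns in exactly 98 steps. Equivalently, the stationary distribution is uniform π_j = 1/98 for every state j, so by Kac's formula E[T_15] = 1/π_15 = 98.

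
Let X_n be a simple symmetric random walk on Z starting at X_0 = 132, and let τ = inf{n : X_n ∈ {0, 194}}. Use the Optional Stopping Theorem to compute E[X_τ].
E[X_τ] = 132

X_n is a martingale and τ is a bounded-mean stopping time (indeed τ is finite a.s. with bounded expectation since the walk is in a bounded region). By the OST, E[X_τ] = E[X_0] = 132. Equivalently: E[X_τ] = 194 · P(hit 194 first) + 0 · P(hit 0 first) = 194 · (132/194) = 132.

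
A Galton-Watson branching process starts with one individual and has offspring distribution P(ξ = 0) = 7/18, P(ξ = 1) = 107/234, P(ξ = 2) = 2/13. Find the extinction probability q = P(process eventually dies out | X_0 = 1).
q = 1

Mean offspring μ = 0·7/18 + 1·107/234 + 2·2/13 = 179/234 ≤ 1. For μ ≤ 1 with offspring not concentrated at 1, the Galton-Watson process goes extinct almost surely, so q = 1.
(Algebraic check: The pgf is f(s) = 7/18 + 107/234·s + 2/13·s². The extinction probability q is the smallest fixed point of f in [0, 1]. Setting s = f(s):
  2/13·s² + (107/234 − 1)·s + 7/18 = 0
  2/13·s² − (7/18 + 2/13)·s + 7/18 = 0
which factors as (s − 1)·(2/13·s − 7/18) = 0, giving roots s = 1 and s = (7/18)/(2/13) = 91/36. Since 91/36 ≥ 1, the smallest root in [0, 1] is s = 1.)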